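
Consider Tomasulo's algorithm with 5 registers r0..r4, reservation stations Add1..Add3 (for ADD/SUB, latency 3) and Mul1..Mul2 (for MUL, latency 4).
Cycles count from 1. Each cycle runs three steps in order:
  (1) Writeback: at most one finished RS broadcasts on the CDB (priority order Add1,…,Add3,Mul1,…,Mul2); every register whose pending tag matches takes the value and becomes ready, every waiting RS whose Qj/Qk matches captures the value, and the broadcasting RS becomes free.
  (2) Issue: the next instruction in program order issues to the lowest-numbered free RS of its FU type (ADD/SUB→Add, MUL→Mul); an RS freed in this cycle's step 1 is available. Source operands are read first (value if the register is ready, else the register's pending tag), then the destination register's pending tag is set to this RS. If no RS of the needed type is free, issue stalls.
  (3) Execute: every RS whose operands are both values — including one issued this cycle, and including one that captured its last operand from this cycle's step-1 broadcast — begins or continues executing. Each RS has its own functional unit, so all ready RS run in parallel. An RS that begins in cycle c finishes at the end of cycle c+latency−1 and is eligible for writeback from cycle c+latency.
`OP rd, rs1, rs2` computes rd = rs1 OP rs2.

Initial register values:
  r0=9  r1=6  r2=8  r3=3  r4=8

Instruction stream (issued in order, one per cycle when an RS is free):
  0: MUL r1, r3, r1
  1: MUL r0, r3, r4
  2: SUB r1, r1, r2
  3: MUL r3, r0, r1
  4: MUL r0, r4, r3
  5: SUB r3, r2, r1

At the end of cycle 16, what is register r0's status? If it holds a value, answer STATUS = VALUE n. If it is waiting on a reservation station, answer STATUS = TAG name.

STATUS = VALUE 1920

cycle 1: issue MUL r1<-Mul1 // r0:9,r1:Mul1,r2:8,r3:3,r4:8
cycle 2: issue MUL r0<-Mul2 // r0:Mul2,r1:Mul1,r2:8,r3:3,r4:8
cycle 3: issue SUB r1<-Add1 // r0:Mul2,r1:Add1,r2:8,r3:3,r4:8
cycle 4: stall // r0:Mul2,r1:Add1,r2:8,r3:3,r4:8
cycle 5: CDB Mul1=18; issue MUL r3<-Mul1 // r0:Mul2,r1:Add1,r2:8,r3:Mul1,r4:8
cycle 6: CDB Mul2=24; issue MUL r0<-Mul2 // r0:Mul2,r1:Add1,r2:8,r3:Mul1,r4:8
cycle 7: issue SUB r3<-Add2 // r0:Mul2,r1:Add1,r2:8,r3:Add2,r4:8
cycle 8: CDB Add1=10 // r0:Mul2,r1:10,r2:8,r3:Add2,r4:8
cycle 9: - // r0:Mul2,r1:10,r2:8,r3:Add2,r4:8
cycle 10: - // r0:Mul2,r1:10,r2:8,r3:Add2,r4:8
cycle 11: CDB Add2=-2 // r0:Mul2,r1:10,r2:8,r3:-2,r4:8
cycle 12: CDB Mul1=240 // r0:Mul2,r1:10,r2:8,r3:-2,r4:8
cycle 13: - // r0:Mul2,r1:10,r2:8,r3:-2,r4:8
cycle 14: - // r0:Mul2,r1:10,r2:8,r3:-2,r4:8
cycle 15: - // r0:Mul2,r1:10,r2:8,r3:-2,r4:8
cycle 16: CDB Mul2=1920 // r0:1920,r1:10,r2:8,r3:-2,r4:8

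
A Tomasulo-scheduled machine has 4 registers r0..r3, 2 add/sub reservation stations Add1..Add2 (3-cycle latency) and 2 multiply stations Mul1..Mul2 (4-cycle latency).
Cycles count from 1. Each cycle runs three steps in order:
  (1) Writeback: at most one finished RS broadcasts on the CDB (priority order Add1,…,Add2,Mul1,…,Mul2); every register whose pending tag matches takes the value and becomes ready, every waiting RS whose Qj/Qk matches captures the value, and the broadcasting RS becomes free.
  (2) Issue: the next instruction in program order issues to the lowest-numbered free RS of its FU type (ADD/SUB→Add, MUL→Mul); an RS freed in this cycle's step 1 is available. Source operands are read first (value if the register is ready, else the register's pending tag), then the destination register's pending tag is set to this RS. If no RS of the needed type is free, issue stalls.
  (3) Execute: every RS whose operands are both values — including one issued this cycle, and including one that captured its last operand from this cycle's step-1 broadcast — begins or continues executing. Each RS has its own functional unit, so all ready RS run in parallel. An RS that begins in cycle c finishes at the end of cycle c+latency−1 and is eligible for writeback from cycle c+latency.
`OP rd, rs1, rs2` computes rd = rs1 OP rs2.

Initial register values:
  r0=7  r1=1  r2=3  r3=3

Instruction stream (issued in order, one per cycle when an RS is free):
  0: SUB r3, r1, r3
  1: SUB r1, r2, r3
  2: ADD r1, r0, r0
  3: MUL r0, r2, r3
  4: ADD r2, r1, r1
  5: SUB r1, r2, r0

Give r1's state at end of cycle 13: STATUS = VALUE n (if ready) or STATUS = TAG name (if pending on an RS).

c1: issue SUB r3<-Add1 | r0:7,r1:1,r2:3,r3:Add1
c2: issue SUB r1<-Add2 | r0:7,r1:Add2,r2:3,r3:Add1
c3: stall | r0:7,r1:Add2,r2:3,r3:Add1
c4: CDB Add1=-2; issue ADD r1<-Add1 | r0:7,r1:Add1,r2:3,r3:-2
c5: issue MUL r0<-Mul1 | r0:Mul1,r1:Add1,r2:3,r3:-2
c6: stall | r0:Mul1,r1:Add1,r2:3,r3:-2
c7: CDB Add1=14; issue ADD r2<-Add1 | r0:Mul1,r1:14,r2:Add1,r3:-2
c8: CDB Add2=5; issue SUB r1<-Add2 | r0:Mul1,r1:Add2,r2:Add1,r3:-2
c9: CDB Mul1=-6 | r0:-6,r1:Add2,r2:Add1,r3:-2
c10: CDB Add1=28 | r0:-6,r1:Add2,r2:28,r3:-2
c11: - | r0:-6,r1:Add2,r2:28,r3:-2
c12: - | r0:-6,r1:Add2,r2:28,r3:-2
c13: CDB Add2=34 | r0:-6,r1:34,r2:28,r3:-2

STATUS = VALUE 34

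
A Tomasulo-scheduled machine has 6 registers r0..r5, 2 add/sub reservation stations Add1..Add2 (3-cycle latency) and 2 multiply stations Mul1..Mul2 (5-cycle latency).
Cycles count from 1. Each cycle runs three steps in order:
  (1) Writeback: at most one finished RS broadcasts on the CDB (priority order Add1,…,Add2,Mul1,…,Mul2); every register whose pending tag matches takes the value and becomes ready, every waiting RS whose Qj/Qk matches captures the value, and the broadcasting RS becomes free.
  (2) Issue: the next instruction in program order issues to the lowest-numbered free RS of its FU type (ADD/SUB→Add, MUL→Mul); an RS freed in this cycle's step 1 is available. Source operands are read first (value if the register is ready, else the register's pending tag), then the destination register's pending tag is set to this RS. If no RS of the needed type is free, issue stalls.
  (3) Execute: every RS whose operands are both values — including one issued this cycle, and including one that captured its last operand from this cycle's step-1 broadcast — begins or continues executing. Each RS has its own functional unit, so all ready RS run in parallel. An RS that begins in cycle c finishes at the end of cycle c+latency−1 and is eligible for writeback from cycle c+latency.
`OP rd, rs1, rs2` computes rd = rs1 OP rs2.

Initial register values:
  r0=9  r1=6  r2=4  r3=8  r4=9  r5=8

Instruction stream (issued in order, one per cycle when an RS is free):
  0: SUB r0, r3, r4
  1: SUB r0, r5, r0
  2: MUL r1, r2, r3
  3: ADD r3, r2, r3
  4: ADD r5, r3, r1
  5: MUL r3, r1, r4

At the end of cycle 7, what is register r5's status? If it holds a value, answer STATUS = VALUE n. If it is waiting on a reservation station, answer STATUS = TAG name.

STATUS = TAG Add1

c1: issue SUB r0<-Add1 | r0:Add1,r1:6,r2:4,r3:8,r4:9,r5:8
c2: issue SUB r0<-Add2 | r0:Add2,r1:6,r2:4,r3:8,r4:9,r5:8
c3: issue MUL r1<-Mul1 | r0:Add2,r1:Mul1,r2:4,r3:8,r4:9,r5:8
c4: CDB Add1=-1; issue ADD r3<-Add1 | r0:Add2,r1:Mul1,r2:4,r3:Add1,r4:9,r5:8
c5: stall | r0:Add2,r1:Mul1,r2:4,r3:Add1,r4:9,r5:8
c6: stall | r0:Add2,r1:Mul1,r2:4,r3:Add1,r4:9,r5:8
c7: CDB Add1=12; issue ADD r5<-Add1 | r0:Add2,r1:Mul1,r2:4,r3:12,r4:9,r5:Add1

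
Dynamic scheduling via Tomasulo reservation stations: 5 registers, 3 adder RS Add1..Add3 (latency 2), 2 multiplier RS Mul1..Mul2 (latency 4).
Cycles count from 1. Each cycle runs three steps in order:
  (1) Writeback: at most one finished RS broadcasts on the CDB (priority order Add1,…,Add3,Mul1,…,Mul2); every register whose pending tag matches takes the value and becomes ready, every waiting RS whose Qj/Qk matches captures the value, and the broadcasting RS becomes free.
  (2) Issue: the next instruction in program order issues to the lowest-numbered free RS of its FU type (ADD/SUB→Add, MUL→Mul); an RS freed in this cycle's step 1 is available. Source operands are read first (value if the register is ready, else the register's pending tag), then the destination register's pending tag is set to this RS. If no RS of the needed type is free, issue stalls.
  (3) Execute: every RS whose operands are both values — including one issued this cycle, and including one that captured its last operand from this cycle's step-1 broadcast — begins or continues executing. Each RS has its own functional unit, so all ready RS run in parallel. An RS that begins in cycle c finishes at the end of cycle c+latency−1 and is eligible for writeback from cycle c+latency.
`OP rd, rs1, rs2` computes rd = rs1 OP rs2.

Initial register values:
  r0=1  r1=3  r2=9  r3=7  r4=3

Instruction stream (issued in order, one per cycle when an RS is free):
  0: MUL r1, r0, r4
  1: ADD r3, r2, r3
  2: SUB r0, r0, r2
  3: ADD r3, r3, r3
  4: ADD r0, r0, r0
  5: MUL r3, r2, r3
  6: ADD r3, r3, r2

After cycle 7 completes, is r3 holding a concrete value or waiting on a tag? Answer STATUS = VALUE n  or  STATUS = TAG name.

STATUS = TAG Add1

cycle 1: issue MUL r1<-Mul1 // r0:1,r1:Mul1,r2:9,r3:7,r4:3
cycle 2: issue ADD r3<-Add1 // r0:1,r1:Mul1,r2:9,r3:Add1,r4:3
cycle 3: issue SUB r0<-Add2 // r0:Add2,r1:Mul1,r2:9,r3:Add1,r4:3
cycle 4: CDB Add1=16; issue ADD r3<-Add1 // r0:Add2,r1:Mul1,r2:9,r3:Add1,r4:3
cycle 5: CDB Add2=-8; issue ADD r0<-Add2 // r0:Add2,r1:Mul1,r2:9,r3:Add1,r4:3
cycle 6: CDB Add1=32; issue MUL r3<-Mul2 // r0:Add2,r1:Mul1,r2:9,r3:Mul2,r4:3
cycle 7: CDB Add2=-16; issue ADD r3<-Add1 // r0:-16,r1:Mul1,r2:9,r3:Add1,r4:3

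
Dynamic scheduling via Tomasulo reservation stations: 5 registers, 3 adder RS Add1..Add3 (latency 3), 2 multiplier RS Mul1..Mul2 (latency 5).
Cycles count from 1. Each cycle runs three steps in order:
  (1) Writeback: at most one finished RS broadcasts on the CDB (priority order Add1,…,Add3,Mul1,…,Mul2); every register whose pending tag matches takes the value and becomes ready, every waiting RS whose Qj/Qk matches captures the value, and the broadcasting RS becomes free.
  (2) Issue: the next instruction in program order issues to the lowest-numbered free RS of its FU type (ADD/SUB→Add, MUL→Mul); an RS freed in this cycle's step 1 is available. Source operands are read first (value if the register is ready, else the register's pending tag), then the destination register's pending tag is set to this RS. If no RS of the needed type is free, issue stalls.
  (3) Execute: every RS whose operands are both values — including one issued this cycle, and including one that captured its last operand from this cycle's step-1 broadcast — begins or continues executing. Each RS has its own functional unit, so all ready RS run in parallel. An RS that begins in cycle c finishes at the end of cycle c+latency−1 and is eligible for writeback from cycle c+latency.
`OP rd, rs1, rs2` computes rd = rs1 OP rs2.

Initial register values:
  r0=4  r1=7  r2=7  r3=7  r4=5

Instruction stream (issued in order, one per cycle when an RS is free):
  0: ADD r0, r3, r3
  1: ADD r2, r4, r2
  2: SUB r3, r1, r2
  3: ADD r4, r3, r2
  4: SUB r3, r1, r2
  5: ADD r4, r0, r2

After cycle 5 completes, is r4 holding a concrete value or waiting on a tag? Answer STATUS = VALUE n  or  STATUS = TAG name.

  c1: issue ADD r0<-Add1  regs: r0:Add1,r1:7,r2:7,r3:7,r4:5
  c2: issue ADD r2<-Add2  regs: r0:Add1,r1:7,r2:Add2,r3:7,r4:5
  c3: issue SUB r3<-Add3  regs: r0:Add1,r1:7,r2:Add2,r3:Add3,r4:5
  c4: CDB Add1=14; issue ADD r4<-Add1  regs: r0:14,r1:7,r2:Add2,r3:Add3,r4:Add1
  c5: CDB Add2=12; issue SUB r3<-Add2  regs: r0:14,r1:7,r2:12,r3:Add2,r4:Add1

STATUS = TAG Add1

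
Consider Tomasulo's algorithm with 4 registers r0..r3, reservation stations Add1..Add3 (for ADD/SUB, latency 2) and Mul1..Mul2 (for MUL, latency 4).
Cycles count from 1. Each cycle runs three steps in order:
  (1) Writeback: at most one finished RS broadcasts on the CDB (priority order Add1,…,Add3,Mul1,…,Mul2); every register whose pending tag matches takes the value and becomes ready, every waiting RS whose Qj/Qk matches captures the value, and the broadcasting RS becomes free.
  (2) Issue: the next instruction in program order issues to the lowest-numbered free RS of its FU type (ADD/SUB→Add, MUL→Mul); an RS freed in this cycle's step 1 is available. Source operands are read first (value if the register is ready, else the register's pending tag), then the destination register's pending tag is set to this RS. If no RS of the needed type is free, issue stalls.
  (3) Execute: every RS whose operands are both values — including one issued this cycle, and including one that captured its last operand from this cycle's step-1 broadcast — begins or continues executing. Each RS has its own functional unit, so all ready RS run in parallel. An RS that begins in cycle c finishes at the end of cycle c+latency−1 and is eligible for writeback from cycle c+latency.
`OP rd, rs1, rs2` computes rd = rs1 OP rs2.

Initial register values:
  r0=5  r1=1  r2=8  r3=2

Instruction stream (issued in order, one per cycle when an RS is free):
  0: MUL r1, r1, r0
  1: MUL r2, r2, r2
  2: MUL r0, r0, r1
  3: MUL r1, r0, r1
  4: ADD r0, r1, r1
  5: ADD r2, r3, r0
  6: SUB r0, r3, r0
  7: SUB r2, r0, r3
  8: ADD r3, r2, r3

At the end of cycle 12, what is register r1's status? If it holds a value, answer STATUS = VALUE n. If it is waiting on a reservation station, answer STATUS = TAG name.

  c1: issue MUL r1<-Mul1  regs: r0:5,r1:Mul1,r2:8,r3:2
  c2: issue MUL r2<-Mul2  regs: r0:5,r1:Mul1,r2:Mul2,r3:2
  c3: stall  regs: r0:5,r1:Mul1,r2:Mul2,r3:2
  c4: stall  regs: r0:5,r1:Mul1,r2:Mul2,r3:2
  c5: CDB Mul1=5; issue MUL r0<-Mul1  regs: r0:Mul1,r1:5,r2:Mul2,r3:2
  c6: CDB Mul2=64; issue MUL r1<-Mul2  regs: r0:Mul1,r1:Mul2,r2:64,r3:2
  c7: issue ADD r0<-Add1  regs: r0:Add1,r1:Mul2,r2:64,r3:2
  c8: issue ADD r2<-Add2  regs: r0:Add1,r1:Mul2,r2:Add2,r3:2
  c9: CDB Mul1=25; issue SUB r0<-Add3  regs: r0:Add3,r1:Mul2,r2:Add2,r3:2
  c10: stall  regs: r0:Add3,r1:Mul2,r2:Add2,r3:2
  c11: stall  regs: r0:Add3,r1:Mul2,r2:Add2,r3:2
  c12: stall  regs: r0:Add3,r1:Mul2,r2:Add2,r3:2

STATUS = TAG Mul2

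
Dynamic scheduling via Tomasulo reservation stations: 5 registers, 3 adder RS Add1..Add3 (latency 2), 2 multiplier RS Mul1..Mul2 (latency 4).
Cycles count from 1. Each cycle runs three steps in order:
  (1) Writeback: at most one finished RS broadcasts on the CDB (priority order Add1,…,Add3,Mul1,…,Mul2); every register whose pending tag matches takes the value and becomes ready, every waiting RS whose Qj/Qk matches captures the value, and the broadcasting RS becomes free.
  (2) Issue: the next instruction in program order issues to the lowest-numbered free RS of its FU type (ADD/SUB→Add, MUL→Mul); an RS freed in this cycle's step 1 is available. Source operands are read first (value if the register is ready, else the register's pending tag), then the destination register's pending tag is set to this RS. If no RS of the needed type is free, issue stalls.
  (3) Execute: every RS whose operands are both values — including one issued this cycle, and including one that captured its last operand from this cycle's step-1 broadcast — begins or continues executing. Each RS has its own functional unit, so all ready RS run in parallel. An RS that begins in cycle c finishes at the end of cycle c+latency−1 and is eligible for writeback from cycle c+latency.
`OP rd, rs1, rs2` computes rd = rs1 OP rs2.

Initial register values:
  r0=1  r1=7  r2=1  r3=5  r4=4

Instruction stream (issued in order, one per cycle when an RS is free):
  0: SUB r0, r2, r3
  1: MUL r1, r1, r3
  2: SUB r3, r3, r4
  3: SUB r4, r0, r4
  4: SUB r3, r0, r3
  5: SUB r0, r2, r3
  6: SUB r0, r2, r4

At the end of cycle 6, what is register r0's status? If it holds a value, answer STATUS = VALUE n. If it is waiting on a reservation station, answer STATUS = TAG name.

STATUS = TAG Add2

  c1: issue SUB r0<-Add1  regs: r0:Add1,r1:7,r2:1,r3:5,r4:4
  c2: issue MUL r1<-Mul1  regs: r0:Add1,r1:Mul1,r2:1,r3:5,r4:4
  c3: CDB Add1=-4; issue SUB r3<-Add1  regs: r0:-4,r1:Mul1,r2:1,r3:Add1,r4:4
  c4: issue SUB r4<-Add2  regs: r0:-4,r1:Mul1,r2:1,r3:Add1,r4:Add2
  c5: CDB Add1=1; issue SUB r3<-Add1  regs: r0:-4,r1:Mul1,r2:1,r3:Add1,r4:Add2
  c6: CDB Add2=-8; issue SUB r0<-Add2  regs: r0:Add2,r1:Mul1,r2:1,r3:Add1,r4:-8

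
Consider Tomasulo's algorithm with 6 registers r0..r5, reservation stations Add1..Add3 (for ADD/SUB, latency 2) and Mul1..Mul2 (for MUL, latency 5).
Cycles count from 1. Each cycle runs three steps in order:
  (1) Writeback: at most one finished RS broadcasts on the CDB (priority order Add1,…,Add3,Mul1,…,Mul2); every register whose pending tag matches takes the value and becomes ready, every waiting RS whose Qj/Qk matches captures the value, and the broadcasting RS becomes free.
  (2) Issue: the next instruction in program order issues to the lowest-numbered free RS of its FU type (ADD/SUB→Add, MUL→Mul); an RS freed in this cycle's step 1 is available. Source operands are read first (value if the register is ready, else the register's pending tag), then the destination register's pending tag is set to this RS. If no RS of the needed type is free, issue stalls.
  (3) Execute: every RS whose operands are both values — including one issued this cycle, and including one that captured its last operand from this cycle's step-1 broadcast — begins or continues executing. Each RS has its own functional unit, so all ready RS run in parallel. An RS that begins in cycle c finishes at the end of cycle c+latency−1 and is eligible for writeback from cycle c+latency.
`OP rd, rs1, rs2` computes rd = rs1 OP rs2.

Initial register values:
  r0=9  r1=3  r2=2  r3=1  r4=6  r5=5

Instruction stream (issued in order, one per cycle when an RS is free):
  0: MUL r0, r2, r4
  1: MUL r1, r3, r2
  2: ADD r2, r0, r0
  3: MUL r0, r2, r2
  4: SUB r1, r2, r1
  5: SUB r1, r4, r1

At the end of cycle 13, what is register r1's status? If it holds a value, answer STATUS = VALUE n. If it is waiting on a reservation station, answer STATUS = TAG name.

c1: issue MUL r0<-Mul1 | r0:Mul1,r1:3,r2:2,r3:1,r4:6,r5:5
c2: issue MUL r1<-Mul2 | r0:Mul1,r1:Mul2,r2:2,r3:1,r4:6,r5:5
c3: issue ADD r2<-Add1 | r0:Mul1,r1:Mul2,r2:Add1,r3:1,r4:6,r5:5
c4: stall | r0:Mul1,r1:Mul2,r2:Add1,r3:1,r4:6,r5:5
c5: stall | r0:Mul1,r1:Mul2,r2:Add1,r3:1,r4:6,r5:5
c6: CDB Mul1=12; issue MUL r0<-Mul1 | r0:Mul1,r1:Mul2,r2:Add1,r3:1,r4:6,r5:5
c7: CDB Mul2=2; issue SUB r1<-Add2 | r0:Mul1,r1:Add2,r2:Add1,r3:1,r4:6,r5:5
c8: CDB Add1=24; issue SUB r1<-Add1 | r0:Mul1,r1:Add1,r2:24,r3:1,r4:6,r5:5
c9: - | r0:Mul1,r1:Add1,r2:24,r3:1,r4:6,r5:5
c10: CDB Add2=22 | r0:Mul1,r1:Add1,r2:24,r3:1,r4:6,r5:5
c11: - | r0:Mul1,r1:Add1,r2:24,r3:1,r4:6,r5:5
c12: CDB Add1=-16 | r0:Mul1,r1:-16,r2:24,r3:1,r4:6,r5:5
c13: CDB Mul1=576 | r0:576,r1:-16,r2:24,r3:1,r4:6,r5:5

STATUS = VALUE -16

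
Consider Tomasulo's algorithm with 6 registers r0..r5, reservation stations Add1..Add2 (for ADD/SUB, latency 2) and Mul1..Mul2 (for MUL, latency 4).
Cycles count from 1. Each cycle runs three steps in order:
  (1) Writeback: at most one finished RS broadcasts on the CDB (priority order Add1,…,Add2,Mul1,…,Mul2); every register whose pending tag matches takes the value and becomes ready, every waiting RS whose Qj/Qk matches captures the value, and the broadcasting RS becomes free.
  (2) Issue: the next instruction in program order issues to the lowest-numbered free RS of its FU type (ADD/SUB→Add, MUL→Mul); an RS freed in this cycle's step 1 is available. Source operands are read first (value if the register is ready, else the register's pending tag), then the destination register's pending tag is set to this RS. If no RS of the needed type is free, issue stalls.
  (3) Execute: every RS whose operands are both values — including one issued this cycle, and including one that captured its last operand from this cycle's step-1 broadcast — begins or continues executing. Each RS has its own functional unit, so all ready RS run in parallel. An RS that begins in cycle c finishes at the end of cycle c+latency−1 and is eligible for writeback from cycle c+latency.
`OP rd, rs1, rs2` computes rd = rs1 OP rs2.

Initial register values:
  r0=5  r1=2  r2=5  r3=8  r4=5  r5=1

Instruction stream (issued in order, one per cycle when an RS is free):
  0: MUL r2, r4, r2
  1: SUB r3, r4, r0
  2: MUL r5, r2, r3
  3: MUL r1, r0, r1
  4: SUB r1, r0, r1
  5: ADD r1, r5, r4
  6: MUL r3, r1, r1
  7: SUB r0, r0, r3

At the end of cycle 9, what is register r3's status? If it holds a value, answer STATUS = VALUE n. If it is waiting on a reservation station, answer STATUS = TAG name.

c1: issue MUL r2<-Mul1 | r0:5,r1:2,r2:Mul1,r3:8,r4:5,r5:1
c2: issue SUB r3<-Add1 | r0:5,r1:2,r2:Mul1,r3:Add1,r4:5,r5:1
c3: issue MUL r5<-Mul2 | r0:5,r1:2,r2:Mul1,r3:Add1,r4:5,r5:Mul2
c4: CDB Add1=0; stall | r0:5,r1:2,r2:Mul1,r3:0,r4:5,r5:Mul2
c5: CDB Mul1=25; issue MUL r1<-Mul1 | r0:5,r1:Mul1,r2:25,r3:0,r4:5,r5:Mul2
c6: issue SUB r1<-Add1 | r0:5,r1:Add1,r2:25,r3:0,r4:5,r5:Mul2
c7: issue ADD r1<-Add2 | r0:5,r1:Add2,r2:25,r3:0,r4:5,r5:Mul2
c8: stall | r0:5,r1:Add2,r2:25,r3:0,r4:5,r5:Mul2
c9: CDB Mul1=10; issue MUL r3<-Mul1 | r0:5,r1:Add2,r2:25,r3:Mul1,r4:5,r5:Mul2

STATUS = TAG Mul1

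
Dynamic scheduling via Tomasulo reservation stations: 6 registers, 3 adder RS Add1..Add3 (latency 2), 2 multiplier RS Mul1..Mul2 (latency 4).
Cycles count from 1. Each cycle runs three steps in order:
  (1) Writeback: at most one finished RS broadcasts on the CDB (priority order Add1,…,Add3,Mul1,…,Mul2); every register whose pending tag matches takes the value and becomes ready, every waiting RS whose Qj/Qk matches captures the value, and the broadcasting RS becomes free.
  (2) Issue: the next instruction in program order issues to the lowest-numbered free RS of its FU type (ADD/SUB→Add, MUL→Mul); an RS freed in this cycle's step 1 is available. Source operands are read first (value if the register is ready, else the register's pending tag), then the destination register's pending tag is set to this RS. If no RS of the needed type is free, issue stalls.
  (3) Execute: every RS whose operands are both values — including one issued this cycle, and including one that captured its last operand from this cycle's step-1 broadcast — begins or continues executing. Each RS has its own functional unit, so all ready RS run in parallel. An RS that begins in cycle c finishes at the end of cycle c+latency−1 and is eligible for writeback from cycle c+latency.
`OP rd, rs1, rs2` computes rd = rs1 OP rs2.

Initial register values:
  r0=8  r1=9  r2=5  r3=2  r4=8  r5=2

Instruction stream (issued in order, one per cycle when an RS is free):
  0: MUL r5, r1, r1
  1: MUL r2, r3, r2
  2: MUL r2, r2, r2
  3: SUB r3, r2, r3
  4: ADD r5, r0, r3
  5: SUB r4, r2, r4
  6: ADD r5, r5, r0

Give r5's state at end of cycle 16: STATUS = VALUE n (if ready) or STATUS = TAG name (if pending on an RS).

  c1: issue MUL r5<-Mul1  regs: r0:8,r1:9,r2:5,r3:2,r4:8,r5:Mul1
  c2: issue MUL r2<-Mul2  regs: r0:8,r1:9,r2:Mul2,r3:2,r4:8,r5:Mul1
  c3: stall  regs: r0:8,r1:9,r2:Mul2,r3:2,r4:8,r5:Mul1
  c4: stall  regs: r0:8,r1:9,r2:Mul2,r3:2,r4:8,r5:Mul1
  c5: CDB Mul1=81; issue MUL r2<-Mul1  regs: r0:8,r1:9,r2:Mul1,r3:2,r4:8,r5:81
  c6: CDB Mul2=10; issue SUB r3<-Add1  regs: r0:8,r1:9,r2:Mul1,r3:Add1,r4:8,r5:81
  c7: issue ADD r5<-Add2  regs: r0:8,r1:9,r2:Mul1,r3:Add1,r4:8,r5:Add2
  c8: issue SUB r4<-Add3  regs: r0:8,r1:9,r2:Mul1,r3:Add1,r4:Add3,r5:Add2
  c9: stall  regs: r0:8,r1:9,r2:Mul1,r3:Add1,r4:Add3,r5:Add2
  c10: CDB Mul1=100; stall  regs: r0:8,r1:9,r2:100,r3:Add1,r4:Add3,r5:Add2
  c11: stall  regs: r0:8,r1:9,r2:100,r3:Add1,r4:Add3,r5:Add2
  c12: CDB Add1=98; issue ADD r5<-Add1  regs: r0:8,r1:9,r2:100,r3:98,r4:Add3,r5:Add1
  c13: CDB Add3=92  regs: r0:8,r1:9,r2:100,r3:98,r4:92,r5:Add1
  c14: CDB Add2=106  regs: r0:8,r1:9,r2:100,r3:98,r4:92,r5:Add1
  c15: -  regs: r0:8,r1:9,r2:100,r3:98,r4:92,r5:Add1
  c16: CDB Add1=114  regs: r0:8,r1:9,r2:100,r3:98,r4:92,r5:114

STATUS = VALUE 114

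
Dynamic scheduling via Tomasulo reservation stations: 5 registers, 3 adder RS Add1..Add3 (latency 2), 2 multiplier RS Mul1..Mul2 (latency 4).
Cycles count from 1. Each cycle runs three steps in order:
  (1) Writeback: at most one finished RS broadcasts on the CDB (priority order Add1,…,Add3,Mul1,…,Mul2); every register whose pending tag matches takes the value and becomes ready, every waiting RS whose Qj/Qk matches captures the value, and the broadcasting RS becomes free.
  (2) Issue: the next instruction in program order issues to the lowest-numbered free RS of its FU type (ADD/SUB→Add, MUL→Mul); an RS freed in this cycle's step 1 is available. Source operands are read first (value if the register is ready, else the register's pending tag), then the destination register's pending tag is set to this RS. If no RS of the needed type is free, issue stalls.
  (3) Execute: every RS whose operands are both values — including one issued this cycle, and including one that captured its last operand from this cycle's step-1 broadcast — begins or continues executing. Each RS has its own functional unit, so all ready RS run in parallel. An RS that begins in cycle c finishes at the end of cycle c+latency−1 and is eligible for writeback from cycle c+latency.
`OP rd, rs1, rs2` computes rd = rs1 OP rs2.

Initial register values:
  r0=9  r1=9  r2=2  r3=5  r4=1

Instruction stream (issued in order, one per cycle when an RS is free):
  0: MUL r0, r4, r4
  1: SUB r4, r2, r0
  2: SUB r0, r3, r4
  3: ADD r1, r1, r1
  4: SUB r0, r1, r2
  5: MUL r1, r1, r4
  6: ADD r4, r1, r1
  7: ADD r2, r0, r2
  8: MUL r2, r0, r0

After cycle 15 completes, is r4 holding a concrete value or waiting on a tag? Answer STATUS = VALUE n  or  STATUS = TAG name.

STATUS = VALUE 36

c1: issue MUL r0<-Mul1 | r0:Mul1,r1:9,r2:2,r3:5,r4:1
c2: issue SUB r4<-Add1 | r0:Mul1,r1:9,r2:2,r3:5,r4:Add1
c3: issue SUB r0<-Add2 | r0:Add2,r1:9,r2:2,r3:5,r4:Add1
c4: issue ADD r1<-Add3 | r0:Add2,r1:Add3,r2:2,r3:5,r4:Add1
c5: CDB Mul1=1; stall | r0:Add2,r1:Add3,r2:2,r3:5,r4:Add1
c6: CDB Add3=18; issue SUB r0<-Add3 | r0:Add3,r1:18,r2:2,r3:5,r4:Add1
c7: CDB Add1=1; issue MUL r1<-Mul1 | r0:Add3,r1:Mul1,r2:2,r3:5,r4:1
c8: CDB Add3=16; issue ADD r4<-Add1 | r0:16,r1:Mul1,r2:2,r3:5,r4:Add1
c9: CDB Add2=4; issue ADD r2<-Add2 | r0:16,r1:Mul1,r2:Add2,r3:5,r4:Add1
c10: issue MUL r2<-Mul2 | r0:16,r1:Mul1,r2:Mul2,r3:5,r4:Add1
c11: CDB Add2=18 | r0:16,r1:Mul1,r2:Mul2,r3:5,r4:Add1
c12: CDB Mul1=18 | r0:16,r1:18,r2:Mul2,r3:5,r4:Add1
c13: - | r0:16,r1:18,r2:Mul2,r3:5,r4:Add1
c14: CDB Add1=36 | r0:16,r1:18,r2:Mul2,r3:5,r4:36
c15: CDB Mul2=256 | r0:16,r1:18,r2:256,r3:5,r4:36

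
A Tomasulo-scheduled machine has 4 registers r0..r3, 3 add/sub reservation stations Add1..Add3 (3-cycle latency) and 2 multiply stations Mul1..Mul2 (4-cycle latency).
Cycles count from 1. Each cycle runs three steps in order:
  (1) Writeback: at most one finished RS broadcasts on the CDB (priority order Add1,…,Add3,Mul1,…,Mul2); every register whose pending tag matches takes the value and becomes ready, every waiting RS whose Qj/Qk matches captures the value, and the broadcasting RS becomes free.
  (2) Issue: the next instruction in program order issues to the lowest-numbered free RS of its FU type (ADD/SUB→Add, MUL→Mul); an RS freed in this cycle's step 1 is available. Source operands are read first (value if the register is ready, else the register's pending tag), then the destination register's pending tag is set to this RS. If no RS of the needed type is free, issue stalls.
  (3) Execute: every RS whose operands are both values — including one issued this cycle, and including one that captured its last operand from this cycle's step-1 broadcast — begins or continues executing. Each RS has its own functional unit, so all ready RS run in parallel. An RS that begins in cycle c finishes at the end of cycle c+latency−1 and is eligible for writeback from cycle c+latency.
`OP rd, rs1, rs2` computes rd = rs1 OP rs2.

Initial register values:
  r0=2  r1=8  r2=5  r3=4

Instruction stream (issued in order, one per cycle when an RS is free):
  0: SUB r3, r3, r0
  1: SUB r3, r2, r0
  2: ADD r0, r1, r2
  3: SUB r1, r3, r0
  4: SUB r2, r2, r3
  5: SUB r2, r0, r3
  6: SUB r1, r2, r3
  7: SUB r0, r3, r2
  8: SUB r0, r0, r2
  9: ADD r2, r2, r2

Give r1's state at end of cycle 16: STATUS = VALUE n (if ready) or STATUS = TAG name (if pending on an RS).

STATUS = VALUE 7

c1: issue SUB r3<-Add1 | r0:2,r1:8,r2:5,r3:Add1
c2: issue SUB r3<-Add2 | r0:2,r1:8,r2:5,r3:Add2
c3: issue ADD r0<-Add3 | r0:Add3,r1:8,r2:5,r3:Add2
c4: CDB Add1=2; issue SUB r1<-Add1 | r0:Add3,r1:Add1,r2:5,r3:Add2
c5: CDB Add2=3; issue SUB r2<-Add2 | r0:Add3,r1:Add1,r2:Add2,r3:3
c6: CDB Add3=13; issue SUB r2<-Add3 | r0:13,r1:Add1,r2:Add3,r3:3
c7: stall | r0:13,r1:Add1,r2:Add3,r3:3
c8: CDB Add2=2; issue SUB r1<-Add2 | r0:13,r1:Add2,r2:Add3,r3:3
c9: CDB Add1=-10; issue SUB r0<-Add1 | r0:Add1,r1:Add2,r2:Add3,r3:3
c10: CDB Add3=10; issue SUB r0<-Add3 | r0:Add3,r1:Add2,r2:10,r3:3
c11: stall | r0:Add3,r1:Add2,r2:10,r3:3
c12: stall | r0:Add3,r1:Add2,r2:10,r3:3
c13: CDB Add1=-7; issue ADD r2<-Add1 | r0:Add3,r1:Add2,r2:Add1,r3:3
c14: CDB Add2=7 | r0:Add3,r1:7,r2:Add1,r3:3
c15: - | r0:Add3,r1:7,r2:Add1,r3:3
c16: CDB Add1=20 | r0:Add3,r1:7,r2:20,r3:3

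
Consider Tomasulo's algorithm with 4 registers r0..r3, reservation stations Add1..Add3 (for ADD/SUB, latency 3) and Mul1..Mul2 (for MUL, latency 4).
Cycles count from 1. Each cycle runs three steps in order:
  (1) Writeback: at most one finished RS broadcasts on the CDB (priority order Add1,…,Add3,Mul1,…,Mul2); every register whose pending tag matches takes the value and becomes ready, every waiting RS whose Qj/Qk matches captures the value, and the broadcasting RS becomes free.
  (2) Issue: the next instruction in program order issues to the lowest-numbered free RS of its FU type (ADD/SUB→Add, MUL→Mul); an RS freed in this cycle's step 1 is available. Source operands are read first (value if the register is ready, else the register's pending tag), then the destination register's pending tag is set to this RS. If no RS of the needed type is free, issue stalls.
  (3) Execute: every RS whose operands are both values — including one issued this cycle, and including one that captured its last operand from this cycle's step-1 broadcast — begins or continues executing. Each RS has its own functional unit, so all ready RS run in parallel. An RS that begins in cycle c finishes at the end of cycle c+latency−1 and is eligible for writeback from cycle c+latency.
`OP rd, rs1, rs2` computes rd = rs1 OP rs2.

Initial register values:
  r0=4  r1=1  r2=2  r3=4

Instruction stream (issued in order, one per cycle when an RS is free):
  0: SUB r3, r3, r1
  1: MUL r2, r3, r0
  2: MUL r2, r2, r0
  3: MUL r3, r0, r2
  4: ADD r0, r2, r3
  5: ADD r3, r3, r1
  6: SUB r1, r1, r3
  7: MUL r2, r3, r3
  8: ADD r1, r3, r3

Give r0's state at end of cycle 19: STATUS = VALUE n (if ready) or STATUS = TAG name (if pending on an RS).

STATUS = VALUE 240

  c1: issue SUB r3<-Add1  regs: r0:4,r1:1,r2:2,r3:Add1
  c2: issue MUL r2<-Mul1  regs: r0:4,r1:1,r2:Mul1,r3:Add1
  c3: issue MUL r2<-Mul2  regs: r0:4,r1:1,r2:Mul2,r3:Add1
  c4: CDB Add1=3; stall  regs: r0:4,r1:1,r2:Mul2,r3:3
  c5: stall  regs: r0:4,r1:1,r2:Mul2,r3:3
  c6: stall  regs: r0:4,r1:1,r2:Mul2,r3:3
  c7: stall  regs: r0:4,r1:1,r2:Mul2,r3:3
  c8: CDB Mul1=12; issue MUL r3<-Mul1  regs: r0:4,r1:1,r2:Mul2,r3:Mul1
  c9: issue ADD r0<-Add1  regs: r0:Add1,r1:1,r2:Mul2,r3:Mul1
  c10: issue ADD r3<-Add2  regs: r0:Add1,r1:1,r2:Mul2,r3:Add2
  c11: issue SUB r1<-Add3  regs: r0:Add1,r1:Add3,r2:Mul2,r3:Add2
  c12: CDB Mul2=48; issue MUL r2<-Mul2  regs: r0:Add1,r1:Add3,r2:Mul2,r3:Add2
  c13: stall  regs: r0:Add1,r1:Add3,r2:Mul2,r3:Add2
  c14: stall  regs: r0:Add1,r1:Add3,r2:Mul2,r3:Add2
  c15: stall  regs: r0:Add1,r1:Add3,r2:Mul2,r3:Add2
  c16: CDB Mul1=192; stall  regs: r0:Add1,r1:Add3,r2:Mul2,r3:Add2
  c17: stall  regs: r0:Add1,r1:Add3,r2:Mul2,r3:Add2
  c18: stall  regs: r0:Add1,r1:Add3,r2:Mul2,r3:Add2
  c19: CDB Add1=240; issue ADD r1<-Add1  regs: r0:240,r1:Add1,r2:Mul2,r3:Add2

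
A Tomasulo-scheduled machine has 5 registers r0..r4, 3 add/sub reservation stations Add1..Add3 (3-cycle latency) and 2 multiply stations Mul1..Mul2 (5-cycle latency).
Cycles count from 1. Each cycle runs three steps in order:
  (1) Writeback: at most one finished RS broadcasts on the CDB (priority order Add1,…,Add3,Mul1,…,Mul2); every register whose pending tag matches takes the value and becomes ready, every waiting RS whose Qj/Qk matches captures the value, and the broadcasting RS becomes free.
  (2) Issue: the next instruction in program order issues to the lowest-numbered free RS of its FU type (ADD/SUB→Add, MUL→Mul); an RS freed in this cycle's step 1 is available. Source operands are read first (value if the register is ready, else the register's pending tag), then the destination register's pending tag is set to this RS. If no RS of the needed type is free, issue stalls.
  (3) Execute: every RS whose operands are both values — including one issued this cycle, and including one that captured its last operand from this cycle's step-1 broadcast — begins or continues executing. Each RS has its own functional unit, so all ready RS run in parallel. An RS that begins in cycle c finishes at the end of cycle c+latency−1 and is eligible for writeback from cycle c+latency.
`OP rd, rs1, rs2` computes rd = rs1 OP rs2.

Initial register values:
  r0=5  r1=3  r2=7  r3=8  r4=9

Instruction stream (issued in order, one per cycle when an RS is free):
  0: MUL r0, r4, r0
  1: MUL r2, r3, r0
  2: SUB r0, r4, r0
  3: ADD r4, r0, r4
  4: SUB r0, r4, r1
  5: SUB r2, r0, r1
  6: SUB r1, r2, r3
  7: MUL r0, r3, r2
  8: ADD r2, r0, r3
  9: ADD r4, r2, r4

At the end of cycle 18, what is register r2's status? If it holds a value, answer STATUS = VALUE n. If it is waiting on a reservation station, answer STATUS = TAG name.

c1: issue MUL r0<-Mul1 | r0:Mul1,r1:3,r2:7,r3:8,r4:9
c2: issue MUL r2<-Mul2 | r0:Mul1,r1:3,r2:Mul2,r3:8,r4:9
c3: issue SUB r0<-Add1 | r0:Add1,r1:3,r2:Mul2,r3:8,r4:9
c4: issue ADD r4<-Add2 | r0:Add1,r1:3,r2:Mul2,r3:8,r4:Add2
c5: issue SUB r0<-Add3 | r0:Add3,r1:3,r2:Mul2,r3:8,r4:Add2
c6: CDB Mul1=45; stall | r0:Add3,r1:3,r2:Mul2,r3:8,r4:Add2
c7: stall | r0:Add3,r1:3,r2:Mul2,r3:8,r4:Add2
c8: stall | r0:Add3,r1:3,r2:Mul2,r3:8,r4:Add2
c9: CDB Add1=-36; issue SUB r2<-Add1 | r0:Add3,r1:3,r2:Add1,r3:8,r4:Add2
c10: stall | r0:Add3,r1:3,r2:Add1,r3:8,r4:Add2
c11: CDB Mul2=360; stall | r0:Add3,r1:3,r2:Add1,r3:8,r4:Add2
c12: CDB Add2=-27; issue SUB r1<-Add2 | r0:Add3,r1:Add2,r2:Add1,r3:8,r4:-27
c13: issue MUL r0<-Mul1 | r0:Mul1,r1:Add2,r2:Add1,r3:8,r4:-27
c14: stall | r0:Mul1,r1:Add2,r2:Add1,r3:8,r4:-27
c15: CDB Add3=-30; issue ADD r2<-Add3 | r0:Mul1,r1:Add2,r2:Add3,r3:8,r4:-27
c16: stall | r0:Mul1,r1:Add2,r2:Add3,r3:8,r4:-27
c17: stall | r0:Mul1,r1:Add2,r2:Add3,r3:8,r4:-27
c18: CDB Add1=-33; issue ADD r4<-Add1 | r0:Mul1,r1:Add2,r2:Add3,r3:8,r4:Add1

STATUS = TAG Add3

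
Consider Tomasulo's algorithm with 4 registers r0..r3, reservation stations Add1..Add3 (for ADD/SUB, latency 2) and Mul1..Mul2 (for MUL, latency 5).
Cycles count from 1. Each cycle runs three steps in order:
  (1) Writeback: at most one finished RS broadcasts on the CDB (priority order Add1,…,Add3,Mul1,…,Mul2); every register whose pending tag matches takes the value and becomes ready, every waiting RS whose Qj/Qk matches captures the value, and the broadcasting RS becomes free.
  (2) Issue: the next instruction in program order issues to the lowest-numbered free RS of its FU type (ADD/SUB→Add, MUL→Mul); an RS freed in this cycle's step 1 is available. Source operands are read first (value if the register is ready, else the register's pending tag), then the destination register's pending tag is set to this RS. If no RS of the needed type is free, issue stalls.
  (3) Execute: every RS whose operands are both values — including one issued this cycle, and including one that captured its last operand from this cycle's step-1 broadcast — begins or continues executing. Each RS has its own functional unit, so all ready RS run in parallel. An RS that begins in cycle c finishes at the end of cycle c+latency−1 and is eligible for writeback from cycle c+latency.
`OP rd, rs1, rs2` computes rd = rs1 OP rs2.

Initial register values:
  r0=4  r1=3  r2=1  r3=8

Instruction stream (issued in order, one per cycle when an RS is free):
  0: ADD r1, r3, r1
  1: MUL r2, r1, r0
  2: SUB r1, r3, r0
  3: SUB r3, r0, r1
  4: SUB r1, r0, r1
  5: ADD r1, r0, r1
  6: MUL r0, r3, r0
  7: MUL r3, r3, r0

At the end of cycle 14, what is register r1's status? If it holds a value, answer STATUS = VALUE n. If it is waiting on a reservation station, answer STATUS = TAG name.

  c1: issue ADD r1<-Add1  regs: r0:4,r1:Add1,r2:1,r3:8
  c2: issue MUL r2<-Mul1  regs: r0:4,r1:Add1,r2:Mul1,r3:8
  c3: CDB Add1=11; issue SUB r1<-Add1  regs: r0:4,r1:Add1,r2:Mul1,r3:8
  c4: issue SUB r3<-Add2  regs: r0:4,r1:Add1,r2:Mul1,r3:Add2
  c5: CDB Add1=4; issue SUB r1<-Add1  regs: r0:4,r1:Add1,r2:Mul1,r3:Add2
  c6: issue ADD r1<-Add3  regs: r0:4,r1:Add3,r2:Mul1,r3:Add2
  c7: CDB Add1=0; issue MUL r0<-Mul2  regs: r0:Mul2,r1:Add3,r2:Mul1,r3:Add2
  c8: CDB Add2=0; stall  regs: r0:Mul2,r1:Add3,r2:Mul1,r3:0
  c9: CDB Add3=4; stall  regs: r0:Mul2,r1:4,r2:Mul1,r3:0
  c10: CDB Mul1=44; issue MUL r3<-Mul1  regs: r0:Mul2,r1:4,r2:44,r3:Mul1
  c11: -  regs: r0:Mul2,r1:4,r2:44,r3:Mul1
  c12: -  regs: r0:Mul2,r1:4,r2:44,r3:Mul1
  c13: CDB Mul2=0  regs: r0:0,r1:4,r2:44,r3:Mul1
  c14: -  regs: r0:0,r1:4,r2:44,r3:Mul1

STATUS = VALUE 4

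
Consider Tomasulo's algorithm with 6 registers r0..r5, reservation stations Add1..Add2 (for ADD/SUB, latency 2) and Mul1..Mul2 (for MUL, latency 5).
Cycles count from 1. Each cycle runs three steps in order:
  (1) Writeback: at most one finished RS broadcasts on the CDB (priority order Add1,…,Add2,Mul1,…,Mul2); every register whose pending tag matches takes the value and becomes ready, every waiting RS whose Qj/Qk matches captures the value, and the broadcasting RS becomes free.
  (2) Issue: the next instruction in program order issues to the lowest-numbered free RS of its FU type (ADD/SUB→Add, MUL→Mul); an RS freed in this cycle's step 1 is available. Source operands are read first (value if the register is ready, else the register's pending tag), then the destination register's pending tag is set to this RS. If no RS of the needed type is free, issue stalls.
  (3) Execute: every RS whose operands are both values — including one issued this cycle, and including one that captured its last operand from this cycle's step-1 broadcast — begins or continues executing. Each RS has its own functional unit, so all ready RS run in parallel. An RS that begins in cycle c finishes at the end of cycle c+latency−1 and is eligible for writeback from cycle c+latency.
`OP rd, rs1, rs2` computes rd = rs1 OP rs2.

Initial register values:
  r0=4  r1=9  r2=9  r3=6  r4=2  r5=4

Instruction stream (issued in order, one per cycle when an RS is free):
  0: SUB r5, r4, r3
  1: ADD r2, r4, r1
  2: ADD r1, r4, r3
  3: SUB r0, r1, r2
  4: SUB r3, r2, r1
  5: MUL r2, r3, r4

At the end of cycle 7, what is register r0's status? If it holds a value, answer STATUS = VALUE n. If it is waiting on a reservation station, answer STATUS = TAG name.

cycle 1: issue SUB r5<-Add1 // r0:4,r1:9,r2:9,r3:6,r4:2,r5:Add1
cycle 2: issue ADD r2<-Add2 // r0:4,r1:9,r2:Add2,r3:6,r4:2,r5:Add1
cycle 3: CDB Add1=-4; issue ADD r1<-Add1 // r0:4,r1:Add1,r2:Add2,r3:6,r4:2,r5:-4
cycle 4: CDB Add2=11; issue SUB r0<-Add2 // r0:Add2,r1:Add1,r2:11,r3:6,r4:2,r5:-4
cycle 5: CDB Add1=8; issue SUB r3<-Add1 // r0:Add2,r1:8,r2:11,r3:Add1,r4:2,r5:-4
cycle 6: issue MUL r2<-Mul1 // r0:Add2,r1:8,r2:Mul1,r3:Add1,r4:2,r5:-4
cycle 7: CDB Add1=3 // r0:Add2,r1:8,r2:Mul1,r3:3,r4:2,r5:-4

STATUS = TAG Add2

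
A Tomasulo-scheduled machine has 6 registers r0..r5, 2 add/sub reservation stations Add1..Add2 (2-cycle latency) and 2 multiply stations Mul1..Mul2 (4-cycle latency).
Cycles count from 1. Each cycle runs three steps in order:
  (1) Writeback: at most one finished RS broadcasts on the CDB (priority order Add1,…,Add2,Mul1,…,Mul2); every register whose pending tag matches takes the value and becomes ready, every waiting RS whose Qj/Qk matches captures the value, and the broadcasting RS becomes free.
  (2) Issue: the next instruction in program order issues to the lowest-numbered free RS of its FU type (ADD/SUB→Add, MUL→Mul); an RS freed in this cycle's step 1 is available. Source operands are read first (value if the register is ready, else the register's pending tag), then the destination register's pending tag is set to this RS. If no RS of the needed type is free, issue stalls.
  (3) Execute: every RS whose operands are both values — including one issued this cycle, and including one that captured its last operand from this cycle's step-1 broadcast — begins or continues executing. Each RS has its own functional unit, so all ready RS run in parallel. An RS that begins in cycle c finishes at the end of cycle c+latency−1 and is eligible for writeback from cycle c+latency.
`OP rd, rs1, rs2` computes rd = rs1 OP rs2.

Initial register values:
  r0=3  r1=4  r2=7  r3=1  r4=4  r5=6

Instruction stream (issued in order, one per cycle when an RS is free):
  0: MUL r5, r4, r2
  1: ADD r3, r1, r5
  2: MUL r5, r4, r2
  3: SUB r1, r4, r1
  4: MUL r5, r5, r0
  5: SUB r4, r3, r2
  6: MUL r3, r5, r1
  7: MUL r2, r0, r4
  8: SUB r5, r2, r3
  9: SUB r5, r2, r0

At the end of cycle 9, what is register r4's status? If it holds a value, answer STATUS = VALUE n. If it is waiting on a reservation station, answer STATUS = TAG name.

cycle 1: issue MUL r5<-Mul1 // r0:3,r1:4,r2:7,r3:1,r4:4,r5:Mul1
cycle 2: issue ADD r3<-Add1 // r0:3,r1:4,r2:7,r3:Add1,r4:4,r5:Mul1
cycle 3: issue MUL r5<-Mul2 // r0:3,r1:4,r2:7,r3:Add1,r4:4,r5:Mul2
cycle 4: issue SUB r1<-Add2 // r0:3,r1:Add2,r2:7,r3:Add1,r4:4,r5:Mul2
cycle 5: CDB Mul1=28; issue MUL r5<-Mul1 // r0:3,r1:Add2,r2:7,r3:Add1,r4:4,r5:Mul1
cycle 6: CDB Add2=0; issue SUB r4<-Add2 // r0:3,r1:0,r2:7,r3:Add1,r4:Add2,r5:Mul1
cycle 7: CDB Add1=32; stall // r0:3,r1:0,r2:7,r3:32,r4:Add2,r5:Mul1
cycle 8: CDB Mul2=28; issue MUL r3<-Mul2 // r0:3,r1:0,r2:7,r3:Mul2,r4:Add2,r5:Mul1
cycle 9: CDB Add2=25; stall // r0:3,r1:0,r2:7,r3:Mul2,r4:25,r5:Mul1

STATUS = VALUE 25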